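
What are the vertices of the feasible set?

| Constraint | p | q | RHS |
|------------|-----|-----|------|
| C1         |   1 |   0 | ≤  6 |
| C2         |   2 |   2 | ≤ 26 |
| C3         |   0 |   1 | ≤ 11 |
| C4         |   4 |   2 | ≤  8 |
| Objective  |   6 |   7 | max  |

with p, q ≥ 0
Each vertex is the intersection of two constraint boundaries that also satisfies all remaining constraints:
  p = 0 and q = 0 → (0, 0)
  4p + 2q = 8 and q = 0 → (2, 0)
  4p + 2q = 8 and p = 0 → (0, 4)

Vertices: (0, 0), (2, 0), (0, 4)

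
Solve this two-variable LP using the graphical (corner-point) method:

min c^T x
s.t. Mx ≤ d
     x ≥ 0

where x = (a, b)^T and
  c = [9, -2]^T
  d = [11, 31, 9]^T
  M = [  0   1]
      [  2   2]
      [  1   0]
a = 0, b = 11, z = -22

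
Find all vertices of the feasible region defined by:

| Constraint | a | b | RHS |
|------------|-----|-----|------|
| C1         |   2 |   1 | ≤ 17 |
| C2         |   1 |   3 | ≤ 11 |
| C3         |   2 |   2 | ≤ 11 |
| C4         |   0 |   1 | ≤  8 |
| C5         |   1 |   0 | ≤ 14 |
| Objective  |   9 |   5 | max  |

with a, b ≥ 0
Each vertex is the intersection of two constraint boundaries that also satisfies all remaining constraints:
  a = 0 and b = 0 → (0, 0)
  2a + 2b = 11 and b = 0 → (5.5, 0)
  a + 3b = 11 and 2a + 2b = 11 → (2.75, 2.75)
  a + 3b = 11 and a = 0 → (0, 3.667)

Vertices: (0, 0), (5.5, 0), (2.75, 2.75), (0, 3.667)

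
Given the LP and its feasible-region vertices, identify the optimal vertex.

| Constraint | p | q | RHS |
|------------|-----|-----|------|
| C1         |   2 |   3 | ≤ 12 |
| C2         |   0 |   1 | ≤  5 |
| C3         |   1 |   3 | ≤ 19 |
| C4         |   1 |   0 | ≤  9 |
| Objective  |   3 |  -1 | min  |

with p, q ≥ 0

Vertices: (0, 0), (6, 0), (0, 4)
(0, 4) with z = -4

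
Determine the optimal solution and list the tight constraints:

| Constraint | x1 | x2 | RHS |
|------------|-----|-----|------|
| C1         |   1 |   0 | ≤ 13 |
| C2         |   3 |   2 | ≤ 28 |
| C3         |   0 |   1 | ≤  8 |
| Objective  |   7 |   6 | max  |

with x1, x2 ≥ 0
Optimal: x1 = 4, x2 = 8
Slack at optimum:
  C1: slack = 9
  C2: slack = 0 (binding)
  C3: slack = 0 (binding)
  x1 ≥ 0: x1 = 4
  x2 ≥ 0: x2 = 8
Binding constraints: C2, C3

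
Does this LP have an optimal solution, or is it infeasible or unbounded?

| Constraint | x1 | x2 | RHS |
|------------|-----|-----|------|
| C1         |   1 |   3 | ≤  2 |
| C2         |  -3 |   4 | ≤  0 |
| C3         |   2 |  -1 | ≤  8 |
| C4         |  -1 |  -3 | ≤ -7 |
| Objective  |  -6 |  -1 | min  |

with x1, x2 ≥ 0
C1 requires x1 + 3x2 ≤ 2, while C4 (-x1 - 3x2 ≤ -7) is equivalent to x1 + 3x2 ≥ 7. Together they would need 7 ≤ x1 + 3x2 ≤ 2, which is impossible since 7 > 2. No point satisfies all constraints.

Infeasible — the constraint set is empty.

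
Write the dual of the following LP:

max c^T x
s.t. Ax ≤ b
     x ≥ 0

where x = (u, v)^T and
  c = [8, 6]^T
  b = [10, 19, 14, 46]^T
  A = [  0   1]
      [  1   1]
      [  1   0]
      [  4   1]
Minimize: z = 10y1 + 19y2 + 14y3 + 46y4

Subject to:
  C1: -y2 - y3 - 4y4 ≤ -8
  C2: -y1 - y2 - y4 ≤ -6
  y1, y2, y3, y4 ≥ 0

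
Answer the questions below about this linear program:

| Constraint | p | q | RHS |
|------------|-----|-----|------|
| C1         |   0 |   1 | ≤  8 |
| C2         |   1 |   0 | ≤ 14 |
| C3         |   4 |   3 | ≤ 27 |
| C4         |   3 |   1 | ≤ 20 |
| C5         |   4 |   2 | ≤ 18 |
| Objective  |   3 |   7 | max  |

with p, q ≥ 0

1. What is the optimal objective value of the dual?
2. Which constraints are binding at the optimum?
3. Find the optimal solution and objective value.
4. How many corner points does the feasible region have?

1. 57.5 (by strong duality, equal to the primal optimum)
2. C1, C5
3. p = 0.5, q = 8, z = 57.5
4. 4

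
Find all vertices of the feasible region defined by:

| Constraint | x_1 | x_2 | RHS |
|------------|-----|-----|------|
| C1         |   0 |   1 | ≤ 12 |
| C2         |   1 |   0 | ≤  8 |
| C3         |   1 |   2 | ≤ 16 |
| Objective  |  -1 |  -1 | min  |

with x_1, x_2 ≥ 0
Each vertex is the intersection of two constraint boundaries that also satisfies all remaining constraints:
  x_1 = 0 and x_2 = 0 → (0, 0)
  x_1 = 8 and x_2 = 0 → (8, 0)
  x_1 = 8 and x_1 + 2x_2 = 16 → (8, 4)
  x_1 + 2x_2 = 16 and x_1 = 0 → (0, 8)

Vertices: (0, 0), (8, 0), (8, 4), (0, 8)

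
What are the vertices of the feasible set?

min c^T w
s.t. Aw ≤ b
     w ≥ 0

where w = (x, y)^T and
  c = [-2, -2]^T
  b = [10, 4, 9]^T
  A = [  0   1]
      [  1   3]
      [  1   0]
Each vertex is the intersection of two constraint boundaries that also satisfies all remaining constraints:
  x = 0 and y = 0 → (0, 0)
  x + 3y = 4 and y = 0 → (4, 0)
  x + 3y = 4 and x = 0 → (0, 1.333)

Vertices: (0, 0), (4, 0), (0, 1.333)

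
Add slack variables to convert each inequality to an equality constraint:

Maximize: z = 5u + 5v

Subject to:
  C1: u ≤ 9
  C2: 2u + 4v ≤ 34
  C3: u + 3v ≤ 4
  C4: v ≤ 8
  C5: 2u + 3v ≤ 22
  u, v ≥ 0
max z = 5u + 5v

s.t.
  u + s1 = 9
  2u + 4v + s2 = 34
  u + 3v + s3 = 4
  v + s4 = 8
  2u + 3v + s5 = 22
  u, v, s1, s2, s3, s4, s5 ≥ 0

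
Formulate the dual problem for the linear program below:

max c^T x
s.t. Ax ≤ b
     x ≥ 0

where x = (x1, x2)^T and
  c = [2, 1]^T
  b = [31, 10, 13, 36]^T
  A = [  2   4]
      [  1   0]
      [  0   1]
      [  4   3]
Minimize: z = 31y1 + 10y2 + 13y3 + 36y4

Subject to:
  C1: -2y1 - y2 - 4y4 ≤ -2
  C2: -4y1 - y3 - 3y4 ≤ -1
  y1, y2, y3, y4 ≥ 0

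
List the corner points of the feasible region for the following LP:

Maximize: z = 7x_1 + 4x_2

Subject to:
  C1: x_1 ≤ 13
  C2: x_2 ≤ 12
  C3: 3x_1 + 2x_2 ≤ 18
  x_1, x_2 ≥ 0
Each vertex is the intersection of two constraint boundaries that also satisfies all remaining constraints:
  x_1 = 0 and x_2 = 0 → (0, 0)
  3x_1 + 2x_2 = 18 and x_2 = 0 → (6, 0)
  3x_1 + 2x_2 = 18 and x_1 = 0 → (0, 9)

Vertices: (0, 0), (6, 0), (0, 9)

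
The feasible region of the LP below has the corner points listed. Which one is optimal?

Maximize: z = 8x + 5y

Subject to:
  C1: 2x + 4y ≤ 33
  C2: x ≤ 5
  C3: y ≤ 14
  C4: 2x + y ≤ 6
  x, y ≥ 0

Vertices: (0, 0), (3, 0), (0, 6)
(0, 6) with z = 30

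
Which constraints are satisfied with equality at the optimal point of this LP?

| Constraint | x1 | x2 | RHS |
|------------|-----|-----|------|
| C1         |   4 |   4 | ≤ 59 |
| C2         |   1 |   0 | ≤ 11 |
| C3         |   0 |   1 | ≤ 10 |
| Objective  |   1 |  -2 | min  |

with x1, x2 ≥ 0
Optimal: x1 = 0, x2 = 10
Binding: C3, x1 ≥ 0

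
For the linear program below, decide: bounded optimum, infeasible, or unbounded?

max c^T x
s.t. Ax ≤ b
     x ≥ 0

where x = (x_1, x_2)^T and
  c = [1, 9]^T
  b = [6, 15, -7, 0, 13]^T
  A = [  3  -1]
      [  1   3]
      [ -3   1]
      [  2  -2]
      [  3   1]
One constraint requires 3x_1 - x_2 ≤ 6, while the constraint -3x_1 + x_2 ≤ -7 is equivalent to 3x_1 - x_2 ≥ 7. Together they would need 7 ≤ 3x_1 - x_2 ≤ 6, which is impossible since 7 > 6. No point satisfies all constraints.

Infeasible — the constraint set is empty.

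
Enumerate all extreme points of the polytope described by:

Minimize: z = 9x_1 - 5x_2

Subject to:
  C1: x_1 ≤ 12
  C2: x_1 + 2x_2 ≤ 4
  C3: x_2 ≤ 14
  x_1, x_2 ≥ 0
Each vertex is the intersection of two constraint boundaries that also satisfies all remaining constraints:
  x_1 = 0 and x_2 = 0 → (0, 0)
  x_1 + 2x_2 = 4 and x_2 = 0 → (4, 0)
  x_1 + 2x_2 = 4 and x_1 = 0 → (0, 2)

Vertices: (0, 0), (4, 0), (0, 2)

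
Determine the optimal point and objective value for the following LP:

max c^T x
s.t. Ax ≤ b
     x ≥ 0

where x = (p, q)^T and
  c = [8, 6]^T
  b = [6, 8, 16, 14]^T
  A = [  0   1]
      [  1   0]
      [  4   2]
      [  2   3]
p = 2.5, q = 3, z = 38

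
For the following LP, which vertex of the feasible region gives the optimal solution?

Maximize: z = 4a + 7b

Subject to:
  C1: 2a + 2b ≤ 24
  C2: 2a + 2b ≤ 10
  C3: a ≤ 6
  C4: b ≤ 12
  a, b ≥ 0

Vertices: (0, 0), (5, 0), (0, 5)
Evaluating z = 4a + 7b at each vertex:
  (0, 0): z = 0
  (5, 0): z = 20
  (0, 5): z = 35

The largest value is z = 35, attained at (0, 5).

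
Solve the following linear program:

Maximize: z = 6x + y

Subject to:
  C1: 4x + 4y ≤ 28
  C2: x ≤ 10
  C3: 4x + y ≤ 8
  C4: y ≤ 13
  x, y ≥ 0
Each vertex is the intersection of two constraint boundaries that also satisfies all remaining constraints:
  x = 0 and y = 0 → (0, 0)
  4x + y = 8 and y = 0 → (2, 0)
  4x + 4y = 28 and 4x + y = 8 → (0.3333, 6.667)
  4x + 4y = 28 and x = 0 → (0, 7)

Evaluating z = 6x + y at each vertex:
  (0, 0): z = 0
  (2, 0): z = 12
  (0.3333, 6.667): z = 8.667
  (0, 7): z = 7

The maximum is at (2, 0) with z = 12.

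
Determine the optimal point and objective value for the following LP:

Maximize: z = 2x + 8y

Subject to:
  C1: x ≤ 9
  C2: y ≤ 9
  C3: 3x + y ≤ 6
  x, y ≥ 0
Each vertex is the intersection of two constraint boundaries that also satisfies all remaining constraints:
  x = 0 and y = 0 → (0, 0)
  3x + y = 6 and y = 0 → (2, 0)
  3x + y = 6 and x = 0 → (0, 6)

Evaluating z = 2x + 8y at each vertex:
  (0, 0): z = 0
  (2, 0): z = 4
  (0, 6): z = 48

The maximum is at (0, 6) with z = 48.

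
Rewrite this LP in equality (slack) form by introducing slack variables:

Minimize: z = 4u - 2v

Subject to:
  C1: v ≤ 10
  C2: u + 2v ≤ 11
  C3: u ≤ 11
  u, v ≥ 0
min z = 4u - 2v

s.t.
  v + s1 = 10
  u + 2v + s2 = 11
  u + s3 = 11
  u, v, s1, s2, s3 ≥ 0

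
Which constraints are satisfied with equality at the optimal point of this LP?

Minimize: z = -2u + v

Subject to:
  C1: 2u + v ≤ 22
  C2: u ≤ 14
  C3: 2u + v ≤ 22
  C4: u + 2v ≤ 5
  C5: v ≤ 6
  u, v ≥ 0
Optimal: u = 5, v = 0
Binding: C4, v ≥ 0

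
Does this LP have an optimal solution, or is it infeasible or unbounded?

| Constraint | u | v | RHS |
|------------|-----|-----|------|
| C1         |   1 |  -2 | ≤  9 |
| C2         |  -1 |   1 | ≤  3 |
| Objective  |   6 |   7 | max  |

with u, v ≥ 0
Feasible point: (0, 0) satisfies every constraint, so the LP is feasible.
Direction d = (1, 1): for each constraint row a, a·d ≤ 0 —
  (1)(1) + (-2)(1) = -1 ≤ 0
  (-1)(1) + (1)(1) = 0 ≤ 0
and d ≥ 0, so (0, 0) + t·d stays feasible for every t ≥ 0. Along this ray z = 6u + 7v changes by 13 per unit t, so z → +∞.

Unbounded: there is a feasible ray along which z → +∞.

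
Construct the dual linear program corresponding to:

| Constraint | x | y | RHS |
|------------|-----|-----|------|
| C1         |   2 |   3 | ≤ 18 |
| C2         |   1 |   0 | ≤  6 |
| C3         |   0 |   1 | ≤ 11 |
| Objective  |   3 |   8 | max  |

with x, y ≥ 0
Minimize: z = 18y1 + 6y2 + 11y3

Subject to:
  C1: -2y1 - y2 ≤ -3
  C2: -3y1 - y3 ≤ -8
  y1, y2, y3 ≥ 0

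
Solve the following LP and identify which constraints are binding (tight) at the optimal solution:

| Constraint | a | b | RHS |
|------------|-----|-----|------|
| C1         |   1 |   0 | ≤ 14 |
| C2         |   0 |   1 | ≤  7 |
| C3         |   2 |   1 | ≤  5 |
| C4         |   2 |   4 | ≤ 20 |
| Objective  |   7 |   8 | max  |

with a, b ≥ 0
Optimal: a = 0, b = 5
Slack at optimum:
  C1: slack = 14
  C2: slack = 2
  C3: slack = 0 (binding)
  C4: slack = 0 (binding)
  a ≥ 0: a = 0 (binding)
  b ≥ 0: b = 5
Binding constraints: C3, C4, a ≥ 0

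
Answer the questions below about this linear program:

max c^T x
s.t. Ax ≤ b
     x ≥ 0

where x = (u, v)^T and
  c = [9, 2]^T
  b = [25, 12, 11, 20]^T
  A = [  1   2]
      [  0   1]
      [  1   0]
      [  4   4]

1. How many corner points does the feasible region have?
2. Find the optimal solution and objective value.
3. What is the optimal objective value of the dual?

1. 3
2. u = 5, v = 0, z = 45
3. 45 (by strong duality, equal to the primal optimum)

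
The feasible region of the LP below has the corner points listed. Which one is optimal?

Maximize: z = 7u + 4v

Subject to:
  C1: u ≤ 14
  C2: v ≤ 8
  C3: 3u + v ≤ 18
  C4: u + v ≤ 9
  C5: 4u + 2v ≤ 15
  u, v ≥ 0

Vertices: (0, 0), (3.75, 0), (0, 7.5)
Evaluating z = 7u + 4v at each vertex:
  (0, 0): z = 0
  (3.75, 0): z = 26.25
  (0, 7.5): z = 30

The largest value is z = 30, attained at (0, 7.5).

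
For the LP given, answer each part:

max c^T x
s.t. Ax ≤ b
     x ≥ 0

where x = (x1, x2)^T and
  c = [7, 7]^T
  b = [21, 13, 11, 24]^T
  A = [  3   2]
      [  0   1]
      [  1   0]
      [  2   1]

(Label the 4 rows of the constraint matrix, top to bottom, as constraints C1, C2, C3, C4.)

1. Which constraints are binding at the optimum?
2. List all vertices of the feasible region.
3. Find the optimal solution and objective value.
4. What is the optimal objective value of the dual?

1. C1, x1 ≥ 0
2. (0, 0), (7, 0), (0, 10.5)
3. x1 = 0, x2 = 10.5, z = 73.5
4. 73.5 (by strong duality, equal to the primal optimum)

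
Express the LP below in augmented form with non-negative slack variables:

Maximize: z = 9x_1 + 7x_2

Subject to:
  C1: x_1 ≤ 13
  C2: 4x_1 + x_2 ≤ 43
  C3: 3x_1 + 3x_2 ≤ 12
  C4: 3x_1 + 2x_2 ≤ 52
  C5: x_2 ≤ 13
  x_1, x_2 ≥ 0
max z = 9x_1 + 7x_2

s.t.
  x_1 + s1 = 13
  4x_1 + x_2 + s2 = 43
  3x_1 + 3x_2 + s3 = 12
  3x_1 + 2x_2 + s4 = 52
  x_2 + s5 = 13
  x_1, x_2, s1, s2, s3, s4, s5 ≥ 0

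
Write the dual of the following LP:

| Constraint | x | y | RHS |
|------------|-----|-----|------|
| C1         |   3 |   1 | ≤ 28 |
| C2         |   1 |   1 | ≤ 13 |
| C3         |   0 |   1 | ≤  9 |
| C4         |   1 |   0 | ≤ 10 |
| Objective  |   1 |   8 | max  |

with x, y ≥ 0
Minimize: z = 28y1 + 13y2 + 9y3 + 10y4

Subject to:
  C1: -3y1 - y2 - y4 ≤ -1
  C2: -y1 - y2 - y3 ≤ -8
  y1, y2, y3, y4 ≥ 0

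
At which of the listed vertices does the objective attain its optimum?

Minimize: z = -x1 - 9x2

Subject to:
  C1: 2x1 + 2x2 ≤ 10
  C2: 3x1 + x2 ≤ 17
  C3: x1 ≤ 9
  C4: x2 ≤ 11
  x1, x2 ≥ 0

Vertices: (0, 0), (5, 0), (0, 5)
Evaluating z = -x1 - 9x2 at each vertex:
  (0, 0): z = 0
  (5, 0): z = -5
  (0, 5): z = -45

The smallest value is z = -45, attained at (0, 5).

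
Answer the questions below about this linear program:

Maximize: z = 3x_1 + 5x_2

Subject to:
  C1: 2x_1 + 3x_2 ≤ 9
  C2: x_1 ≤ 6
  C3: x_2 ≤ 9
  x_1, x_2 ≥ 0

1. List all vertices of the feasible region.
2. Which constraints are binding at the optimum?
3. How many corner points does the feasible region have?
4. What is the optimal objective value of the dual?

1. (0, 0), (4.5, 0), (0, 3)
2. C1, x_1 ≥ 0
3. 3
4. 15 (by strong duality, equal to the primal optimum)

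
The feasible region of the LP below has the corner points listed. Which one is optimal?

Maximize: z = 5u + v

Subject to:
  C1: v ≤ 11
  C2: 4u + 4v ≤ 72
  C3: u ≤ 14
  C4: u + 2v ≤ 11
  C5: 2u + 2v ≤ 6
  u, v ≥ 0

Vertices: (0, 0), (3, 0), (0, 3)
(3, 0) with z = 15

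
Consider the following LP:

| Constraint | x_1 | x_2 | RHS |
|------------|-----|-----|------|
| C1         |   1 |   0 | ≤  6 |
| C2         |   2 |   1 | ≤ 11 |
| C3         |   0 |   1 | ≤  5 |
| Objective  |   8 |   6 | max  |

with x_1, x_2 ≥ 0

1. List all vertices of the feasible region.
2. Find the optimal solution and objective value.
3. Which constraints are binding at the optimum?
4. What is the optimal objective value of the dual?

1. (0, 0), (5.5, 0), (3, 5), (0, 5)
2. x_1 = 3, x_2 = 5, z = 54
3. C2, C3
4. 54 (by strong duality, equal to the primal optimum)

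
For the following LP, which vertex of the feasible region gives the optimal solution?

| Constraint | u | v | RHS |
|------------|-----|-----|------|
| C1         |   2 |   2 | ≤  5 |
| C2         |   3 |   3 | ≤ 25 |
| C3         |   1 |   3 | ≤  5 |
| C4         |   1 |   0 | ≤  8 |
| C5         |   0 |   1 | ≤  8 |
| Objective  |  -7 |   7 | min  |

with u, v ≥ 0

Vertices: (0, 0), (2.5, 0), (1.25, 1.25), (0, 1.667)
Evaluating z = -7u + 7v at each vertex:
  (0, 0): z = 0
  (2.5, 0): z = -17.5
  (1.25, 1.25): z = 0
  (0, 1.667): z = 11.67

The smallest value is z = -17.5, attained at (2.5, 0).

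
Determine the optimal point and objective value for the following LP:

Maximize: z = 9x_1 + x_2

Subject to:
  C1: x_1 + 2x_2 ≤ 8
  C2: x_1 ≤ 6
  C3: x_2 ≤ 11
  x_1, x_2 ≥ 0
Each vertex is the intersection of two constraint boundaries that also satisfies all remaining constraints:
  x_1 = 0 and x_2 = 0 → (0, 0)
  x_1 = 6 and x_2 = 0 → (6, 0)
  x_1 + 2x_2 = 8 and x_1 = 6 → (6, 1)
  x_1 + 2x_2 = 8 and x_1 = 0 → (0, 4)

Evaluating z = 9x_1 + x_2 at each vertex:
  (0, 0): z = 0
  (6, 0): z = 54
  (6, 1): z = 55
  (0, 4): z = 4

The maximum is at (6, 1) with z = 55.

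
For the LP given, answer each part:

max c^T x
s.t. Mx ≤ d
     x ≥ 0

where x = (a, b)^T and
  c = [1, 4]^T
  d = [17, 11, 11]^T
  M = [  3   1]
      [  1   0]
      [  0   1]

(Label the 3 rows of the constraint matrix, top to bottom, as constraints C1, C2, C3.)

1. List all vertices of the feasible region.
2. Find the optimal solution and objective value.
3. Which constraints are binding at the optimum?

1. (0, 0), (5.667, 0), (2, 11), (0, 11)
2. a = 2, b = 11, z = 46
3. C1, C3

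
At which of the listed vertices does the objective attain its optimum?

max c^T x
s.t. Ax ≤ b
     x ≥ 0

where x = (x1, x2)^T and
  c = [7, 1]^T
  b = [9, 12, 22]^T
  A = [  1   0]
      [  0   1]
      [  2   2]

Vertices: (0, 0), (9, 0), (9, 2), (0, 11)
Evaluating z = 7x1 + x2 at each vertex:
  (0, 0): z = 0
  (9, 0): z = 63
  (9, 2): z = 65
  (0, 11): z = 11

The largest value is z = 65, attained at (9, 2).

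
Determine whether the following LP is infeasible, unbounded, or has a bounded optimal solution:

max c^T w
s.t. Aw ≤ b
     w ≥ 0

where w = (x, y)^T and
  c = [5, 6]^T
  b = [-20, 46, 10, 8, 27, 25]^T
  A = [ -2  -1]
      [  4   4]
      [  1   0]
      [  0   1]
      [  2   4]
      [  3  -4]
The point (9.5, 2) satisfies every constraint, so the LP is feasible; the constraints give x ≤ 10 and y ≤ 8, which with x, y ≥ 0 keep the feasible region inside a bounded box. A feasible, bounded LP attains a finite optimum at a vertex.

Evaluating z = 5x + 6y at each vertex:
  (9.545, 0.9091): z = 53.18
  (10, 1.25): z = 57.5
  (10, 1.5): z = 59
  (9.5, 2): z = 59.5
  (8.833, 2.333): z = 58.17

Feasible with finite optimum z* = 59.5 at (9.5, 2).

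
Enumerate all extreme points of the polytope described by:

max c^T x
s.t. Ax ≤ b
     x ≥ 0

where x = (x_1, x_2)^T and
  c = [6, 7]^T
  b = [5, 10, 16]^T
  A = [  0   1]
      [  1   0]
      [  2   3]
Each vertex is the intersection of two constraint boundaries that also satisfies all remaining constraints:
  x_1 = 0 and x_2 = 0 → (0, 0)
  2x_1 + 3x_2 = 16 and x_2 = 0 → (8, 0)
  x_2 = 5 and 2x_1 + 3x_2 = 16 → (0.5, 5)
  x_2 = 5 and x_1 = 0 → (0, 5)

Vertices: (0, 0), (8, 0), (0.5, 5), (0, 5)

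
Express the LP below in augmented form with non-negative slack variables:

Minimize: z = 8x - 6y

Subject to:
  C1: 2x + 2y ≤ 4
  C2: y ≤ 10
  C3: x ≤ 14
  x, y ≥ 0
min z = 8x - 6y

s.t.
  2x + 2y + s1 = 4
  y + s2 = 10
  x + s3 = 14
  x, y, s1, s2, s3 ≥ 0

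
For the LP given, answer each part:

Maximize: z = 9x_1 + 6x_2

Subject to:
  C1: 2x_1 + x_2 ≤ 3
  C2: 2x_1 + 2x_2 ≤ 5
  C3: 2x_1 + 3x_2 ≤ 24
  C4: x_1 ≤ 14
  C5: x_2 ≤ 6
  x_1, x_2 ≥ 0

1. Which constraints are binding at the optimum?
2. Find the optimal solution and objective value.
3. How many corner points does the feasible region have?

1. C1, C2
2. x_1 = 0.5, x_2 = 2, z = 16.5
3. 4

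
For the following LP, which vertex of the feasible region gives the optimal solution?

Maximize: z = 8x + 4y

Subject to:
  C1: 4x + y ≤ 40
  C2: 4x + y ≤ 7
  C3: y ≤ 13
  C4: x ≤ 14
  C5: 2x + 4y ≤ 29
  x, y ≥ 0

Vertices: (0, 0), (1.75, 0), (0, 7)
Evaluating z = 8x + 4y at each vertex:
  (0, 0): z = 0
  (1.75, 0): z = 14
  (0, 7): z = 28

The largest value is z = 28, attained at (0, 7).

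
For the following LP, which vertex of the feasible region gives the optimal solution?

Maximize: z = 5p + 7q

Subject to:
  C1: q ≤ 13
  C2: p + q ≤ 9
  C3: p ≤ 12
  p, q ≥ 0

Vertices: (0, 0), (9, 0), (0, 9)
Evaluating z = 5p + 7q at each vertex:
  (0, 0): z = 0
  (9, 0): z = 45
  (0, 9): z = 63

The largest value is z = 63, attained at (0, 9).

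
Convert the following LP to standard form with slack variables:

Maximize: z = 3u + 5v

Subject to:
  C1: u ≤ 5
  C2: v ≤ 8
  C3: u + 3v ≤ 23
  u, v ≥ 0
max z = 3u + 5v

s.t.
  u + s1 = 5
  v + s2 = 8
  u + 3v + s3 = 23
  u, v, s1, s2, s3 ≥ 0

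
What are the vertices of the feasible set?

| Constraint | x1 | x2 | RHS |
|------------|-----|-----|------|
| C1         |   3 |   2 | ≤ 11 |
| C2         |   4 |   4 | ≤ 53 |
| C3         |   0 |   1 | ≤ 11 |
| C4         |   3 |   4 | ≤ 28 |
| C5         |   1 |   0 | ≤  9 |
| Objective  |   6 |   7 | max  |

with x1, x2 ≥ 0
Each vertex is the intersection of two constraint boundaries that also satisfies all remaining constraints:
  x1 = 0 and x2 = 0 → (0, 0)
  3x1 + 2x2 = 11 and x2 = 0 → (3.667, 0)
  3x1 + 2x2 = 11 and x1 = 0 → (0, 5.5)

Vertices: (0, 0), (3.667, 0), (0, 5.5)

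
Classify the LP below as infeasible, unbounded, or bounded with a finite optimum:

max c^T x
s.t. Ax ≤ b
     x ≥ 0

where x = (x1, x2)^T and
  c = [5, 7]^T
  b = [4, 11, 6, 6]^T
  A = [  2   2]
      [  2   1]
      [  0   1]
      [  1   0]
The point (0, 2) satisfies every constraint, so the LP is feasible; the constraints give x1 ≤ 6 and x2 ≤ 6, which with x1, x2 ≥ 0 keep the feasible region inside a bounded box. A feasible, bounded LP attains a finite optimum at a vertex.

Evaluating z = 5x1 + 7x2 at each vertex:
  (0, 0): z = 0
  (2, 0): z = 10
  (0, 2): z = 14

Feasible with finite optimum z* = 14 at (0, 2).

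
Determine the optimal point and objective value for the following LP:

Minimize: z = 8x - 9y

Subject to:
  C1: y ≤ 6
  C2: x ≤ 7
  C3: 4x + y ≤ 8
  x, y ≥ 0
x = 0, y = 6, z = -54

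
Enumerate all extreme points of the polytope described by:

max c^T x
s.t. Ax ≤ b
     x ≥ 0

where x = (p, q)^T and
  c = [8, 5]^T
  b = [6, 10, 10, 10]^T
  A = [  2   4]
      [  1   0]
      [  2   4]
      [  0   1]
Each vertex is the intersection of two constraint boundaries that also satisfies all remaining constraints:
  p = 0 and q = 0 → (0, 0)
  2p + 4q = 6 and q = 0 → (3, 0)
  2p + 4q = 6 and p = 0 → (0, 1.5)

Vertices: (0, 0), (3, 0), (0, 1.5)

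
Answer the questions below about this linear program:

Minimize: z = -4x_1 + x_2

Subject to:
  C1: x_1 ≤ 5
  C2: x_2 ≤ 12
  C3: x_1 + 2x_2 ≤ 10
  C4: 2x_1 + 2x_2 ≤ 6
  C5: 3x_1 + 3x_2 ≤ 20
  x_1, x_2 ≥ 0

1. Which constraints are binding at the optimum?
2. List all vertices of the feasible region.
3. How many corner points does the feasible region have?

1. C4, x_2 ≥ 0
2. (0, 0), (3, 0), (0, 3)
3. 3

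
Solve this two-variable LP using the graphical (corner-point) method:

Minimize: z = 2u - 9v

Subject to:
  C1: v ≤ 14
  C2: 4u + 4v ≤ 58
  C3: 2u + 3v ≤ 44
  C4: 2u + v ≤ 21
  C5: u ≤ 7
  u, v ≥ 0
Each vertex is the intersection of two constraint boundaries that also satisfies all remaining constraints:
  u = 0 and v = 0 → (0, 0)
  u = 7 and v = 0 → (7, 0)
  2u + v = 21 and u = 7 → (7, 7)
  4u + 4v = 58 and 2u + v = 21 → (6.5, 8)
  v = 14 and 4u + 4v = 58 → (0.5, 14)
  v = 14 and u = 0 → (0, 14)

Evaluating z = 2u - 9v at each vertex:
  (0, 0): z = 0
  (7, 0): z = 14
  (7, 7): z = -49
  (6.5, 8): z = -59
  (0.5, 14): z = -125
  (0, 14): z = -126

The minimum is at (0, 14) with z = -126.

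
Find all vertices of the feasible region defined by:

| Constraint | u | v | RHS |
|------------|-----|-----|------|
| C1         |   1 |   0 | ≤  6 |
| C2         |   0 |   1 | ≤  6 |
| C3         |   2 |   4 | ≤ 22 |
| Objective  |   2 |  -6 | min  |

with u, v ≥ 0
Each vertex is the intersection of two constraint boundaries that also satisfies all remaining constraints:
  u = 0 and v = 0 → (0, 0)
  u = 6 and v = 0 → (6, 0)
  u = 6 and 2u + 4v = 22 → (6, 2.5)
  2u + 4v = 22 and u = 0 → (0, 5.5)

Vertices: (0, 0), (6, 0), (6, 2.5), (0, 5.5)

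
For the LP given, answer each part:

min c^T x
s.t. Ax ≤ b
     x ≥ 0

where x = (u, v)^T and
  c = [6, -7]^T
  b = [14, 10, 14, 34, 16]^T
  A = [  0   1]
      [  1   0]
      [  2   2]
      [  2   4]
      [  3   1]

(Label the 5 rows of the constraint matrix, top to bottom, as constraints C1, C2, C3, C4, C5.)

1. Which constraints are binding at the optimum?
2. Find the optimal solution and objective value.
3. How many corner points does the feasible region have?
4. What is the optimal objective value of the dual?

1. C3, u ≥ 0
2. u = 0, v = 7, z = -49
3. 4
4. -49 (by strong duality, equal to the primal optimum)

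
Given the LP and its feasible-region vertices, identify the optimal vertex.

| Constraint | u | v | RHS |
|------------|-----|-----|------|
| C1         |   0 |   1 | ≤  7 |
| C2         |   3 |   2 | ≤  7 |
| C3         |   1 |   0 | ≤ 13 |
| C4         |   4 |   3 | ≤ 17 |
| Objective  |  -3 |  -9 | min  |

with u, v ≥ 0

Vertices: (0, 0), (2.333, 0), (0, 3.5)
Evaluating z = -3u - 9v at each vertex:
  (0, 0): z = 0
  (2.333, 0): z = -7
  (0, 3.5): z = -31.5

The smallest value is z = -31.5, attained at (0, 3.5).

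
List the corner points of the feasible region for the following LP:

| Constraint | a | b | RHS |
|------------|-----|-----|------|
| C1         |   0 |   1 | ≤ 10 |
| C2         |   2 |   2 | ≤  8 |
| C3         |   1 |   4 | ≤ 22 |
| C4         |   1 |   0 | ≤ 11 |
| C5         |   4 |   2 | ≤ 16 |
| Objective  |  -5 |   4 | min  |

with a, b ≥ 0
Each vertex is the intersection of two constraint boundaries that also satisfies all remaining constraints:
  a = 0 and b = 0 → (0, 0)
  2a + 2b = 8 and 4a + 2b = 16 → (4, 0)
  2a + 2b = 8 and a = 0 → (0, 4)

Vertices: (0, 0), (4, 0), (0, 4)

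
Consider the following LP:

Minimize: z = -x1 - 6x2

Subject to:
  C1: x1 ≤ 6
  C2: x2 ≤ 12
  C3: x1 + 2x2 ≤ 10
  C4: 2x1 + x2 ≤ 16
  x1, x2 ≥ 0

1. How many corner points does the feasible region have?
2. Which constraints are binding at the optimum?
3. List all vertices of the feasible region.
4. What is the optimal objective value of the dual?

1. 4
2. C3, x1 ≥ 0
3. (0, 0), (6, 0), (6, 2), (0, 5)
4. -30 (by strong duality, equal to the primal optimum)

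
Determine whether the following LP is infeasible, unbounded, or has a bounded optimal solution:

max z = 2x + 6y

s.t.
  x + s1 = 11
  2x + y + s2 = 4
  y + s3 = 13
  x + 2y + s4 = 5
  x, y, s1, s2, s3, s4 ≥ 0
The point (0, 2.5) satisfies every constraint, so the LP is feasible; the constraints give x ≤ 11 and y ≤ 13, which with x, y ≥ 0 keep the feasible region inside a bounded box. A feasible, bounded LP attains a finite optimum at a vertex.

Evaluating z = 2x + 6y at each vertex:
  (0, 0): z = 0
  (2, 0): z = 4
  (1, 2): z = 14
  (0, 2.5): z = 15

The LP has an optimal solution: (0, 2.5) with z = 15.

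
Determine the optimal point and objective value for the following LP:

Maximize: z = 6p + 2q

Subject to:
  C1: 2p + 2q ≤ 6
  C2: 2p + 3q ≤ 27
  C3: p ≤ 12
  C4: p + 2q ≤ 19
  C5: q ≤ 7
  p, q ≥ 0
Each vertex is the intersection of two constraint boundaries that also satisfies all remaining constraints:
  p = 0 and q = 0 → (0, 0)
  2p + 2q = 6 and q = 0 → (3, 0)
  2p + 2q = 6 and p = 0 → (0, 3)

Evaluating z = 6p + 2q at each vertex:
  (0, 0): z = 0
  (3, 0): z = 18
  (0, 3): z = 6

The maximum is at (3, 0) with z = 18.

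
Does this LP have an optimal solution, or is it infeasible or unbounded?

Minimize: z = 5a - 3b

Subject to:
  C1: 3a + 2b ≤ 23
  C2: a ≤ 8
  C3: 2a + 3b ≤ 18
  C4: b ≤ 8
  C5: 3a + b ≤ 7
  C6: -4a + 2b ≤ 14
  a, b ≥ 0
The point (0, 6) satisfies every constraint, so the LP is feasible; the constraints give a ≤ 8 and b ≤ 8, which with a, b ≥ 0 keep the feasible region inside a bounded box. A feasible, bounded LP attains a finite optimum at a vertex.

Feasible with finite optimum z* = -18 at (0, 6).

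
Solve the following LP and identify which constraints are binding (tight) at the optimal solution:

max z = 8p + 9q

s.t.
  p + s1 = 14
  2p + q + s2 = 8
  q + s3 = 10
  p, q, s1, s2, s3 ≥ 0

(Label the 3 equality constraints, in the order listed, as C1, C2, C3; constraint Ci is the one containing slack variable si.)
Optimal: p = 0, q = 8
Slack at optimum:
  C1: slack = 14
  C2: slack = 0 (binding)
  C3: slack = 2
  p ≥ 0: p = 0 (binding)
  q ≥ 0: q = 8
Binding constraints: C2, p ≥ 0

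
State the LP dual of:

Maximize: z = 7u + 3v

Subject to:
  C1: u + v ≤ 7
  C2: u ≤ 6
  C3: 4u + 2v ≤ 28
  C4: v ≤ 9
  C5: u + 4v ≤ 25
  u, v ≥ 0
Minimize: z = 7y1 + 6y2 + 28y3 + 9y4 + 25y5

Subject to:
  C1: -y1 - y2 - 4y3 - y5 ≤ -7
  C2: -y1 - 2y3 - y4 - 4y5 ≤ -3
  y1, y2, y3, y4, y5 ≥ 0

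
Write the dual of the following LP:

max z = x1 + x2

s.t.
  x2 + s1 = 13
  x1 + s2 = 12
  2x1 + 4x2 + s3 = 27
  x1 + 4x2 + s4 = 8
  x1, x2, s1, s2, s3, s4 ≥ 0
Minimize: z = 13y1 + 12y2 + 27y3 + 8y4

Subject to:
  C1: -y2 - 2y3 - y4 ≤ -1
  C2: -y1 - 4y3 - 4y4 ≤ -1
  y1, y2, y3, y4 ≥ 0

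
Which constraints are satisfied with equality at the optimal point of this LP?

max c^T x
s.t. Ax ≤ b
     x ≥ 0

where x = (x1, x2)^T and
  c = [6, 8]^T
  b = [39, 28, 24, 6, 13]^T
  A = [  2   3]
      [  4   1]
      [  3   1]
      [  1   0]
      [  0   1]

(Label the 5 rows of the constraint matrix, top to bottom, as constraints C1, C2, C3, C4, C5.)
Optimal: x1 = 4.5, x2 = 10
Binding: C1, C2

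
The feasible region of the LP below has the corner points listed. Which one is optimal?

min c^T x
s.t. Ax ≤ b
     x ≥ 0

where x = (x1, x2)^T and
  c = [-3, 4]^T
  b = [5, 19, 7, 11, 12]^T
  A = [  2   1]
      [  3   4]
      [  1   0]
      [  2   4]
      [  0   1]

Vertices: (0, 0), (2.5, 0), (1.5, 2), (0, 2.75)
(2.5, 0) with z = -7.5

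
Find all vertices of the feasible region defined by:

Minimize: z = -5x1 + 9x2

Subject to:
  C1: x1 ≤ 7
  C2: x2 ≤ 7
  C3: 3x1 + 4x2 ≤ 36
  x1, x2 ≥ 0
Each vertex is the intersection of two constraint boundaries that also satisfies all remaining constraints:
  x1 = 0 and x2 = 0 → (0, 0)
  x1 = 7 and x2 = 0 → (7, 0)
  x1 = 7 and 3x1 + 4x2 = 36 → (7, 3.75)
  x2 = 7 and 3x1 + 4x2 = 36 → (2.667, 7)
  x2 = 7 and x1 = 0 → (0, 7)

Vertices: (0, 0), (7, 0), (7, 3.75), (2.667, 7), (0, 7)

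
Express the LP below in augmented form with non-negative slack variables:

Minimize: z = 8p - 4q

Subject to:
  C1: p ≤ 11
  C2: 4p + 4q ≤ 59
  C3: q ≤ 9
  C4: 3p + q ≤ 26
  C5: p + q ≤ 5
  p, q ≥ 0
min z = 8p - 4q

s.t.
  p + s1 = 11
  4p + 4q + s2 = 59
  q + s3 = 9
  3p + q + s4 = 26
  p + q + s5 = 5
  p, q, s1, s2, s3, s4, s5 ≥ 0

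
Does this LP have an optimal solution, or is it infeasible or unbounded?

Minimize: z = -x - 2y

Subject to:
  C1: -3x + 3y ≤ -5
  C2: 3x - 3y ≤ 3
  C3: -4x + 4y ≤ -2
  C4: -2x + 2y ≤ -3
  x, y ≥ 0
C2 requires 3x - 3y ≤ 3, while C1 (-3x + 3y ≤ -5) is equivalent to 3x - 3y ≥ 5. Together they would need 5 ≤ 3x - 3y ≤ 3, which is impossible since 5 > 3. No point satisfies all constraints.

Infeasible: no point satisfies all constraints simultaneously.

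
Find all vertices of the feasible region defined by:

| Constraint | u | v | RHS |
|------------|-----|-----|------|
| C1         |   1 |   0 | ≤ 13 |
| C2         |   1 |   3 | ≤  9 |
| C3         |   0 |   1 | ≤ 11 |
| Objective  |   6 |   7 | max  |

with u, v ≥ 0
Each vertex is the intersection of two constraint boundaries that also satisfies all remaining constraints:
  u = 0 and v = 0 → (0, 0)
  u + 3v = 9 and v = 0 → (9, 0)
  u + 3v = 9 and u = 0 → (0, 3)

Vertices: (0, 0), (9, 0), (0, 3)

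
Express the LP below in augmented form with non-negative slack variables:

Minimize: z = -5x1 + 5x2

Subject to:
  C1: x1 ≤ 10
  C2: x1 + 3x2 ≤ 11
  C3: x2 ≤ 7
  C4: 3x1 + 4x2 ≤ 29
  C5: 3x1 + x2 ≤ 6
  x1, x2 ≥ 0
min z = -5x1 + 5x2

s.t.
  x1 + s1 = 10
  x1 + 3x2 + s2 = 11
  x2 + s3 = 7
  3x1 + 4x2 + s4 = 29
  3x1 + x2 + s5 = 6
  x1, x2, s1, s2, s3, s4, s5 ≥ 0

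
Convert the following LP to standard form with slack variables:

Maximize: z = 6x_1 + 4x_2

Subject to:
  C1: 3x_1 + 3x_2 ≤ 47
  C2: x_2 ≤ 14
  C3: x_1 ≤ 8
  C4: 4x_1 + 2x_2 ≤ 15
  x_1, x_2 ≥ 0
max z = 6x_1 + 4x_2

s.t.
  3x_1 + 3x_2 + s1 = 47
  x_2 + s2 = 14
  x_1 + s3 = 8
  4x_1 + 2x_2 + s4 = 15
  x_1, x_2, s1, s2, s3, s4 ≥ 0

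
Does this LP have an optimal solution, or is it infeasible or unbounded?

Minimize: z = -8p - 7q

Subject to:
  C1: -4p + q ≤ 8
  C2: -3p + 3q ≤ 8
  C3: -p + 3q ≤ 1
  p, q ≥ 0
Feasible point: (0, 0) satisfies every constraint, so the LP is feasible.
Direction d = (1, 0): for each constraint row a, a·d ≤ 0 —
  (-4)(1) + (1)(0) = -4 ≤ 0
  (-3)(1) + (3)(0) = -3 ≤ 0
  (-1)(1) + (3)(0) = -1 ≤ 0
and d ≥ 0, so (0, 0) + t·d stays feasible for every t ≥ 0. Along this ray z = -8p - 7q changes by -8 per unit t, so z → −∞.

The LP is unbounded; z can be made arbitrarily small.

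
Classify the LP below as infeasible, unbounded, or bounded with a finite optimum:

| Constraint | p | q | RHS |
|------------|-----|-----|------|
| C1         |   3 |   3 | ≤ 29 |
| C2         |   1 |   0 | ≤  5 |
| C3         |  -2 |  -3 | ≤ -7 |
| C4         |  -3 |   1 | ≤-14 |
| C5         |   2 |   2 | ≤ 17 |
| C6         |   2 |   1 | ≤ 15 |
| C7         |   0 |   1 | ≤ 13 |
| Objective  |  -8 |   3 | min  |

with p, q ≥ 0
The point (5, 0) satisfies every constraint, so the LP is feasible; the constraints give p ≤ 5 and q ≤ 13, which with p, q ≥ 0 keep the feasible region inside a bounded box. A feasible, bounded LP attains a finite optimum at a vertex.

Feasible with finite optimum z* = -40 at (5, 0).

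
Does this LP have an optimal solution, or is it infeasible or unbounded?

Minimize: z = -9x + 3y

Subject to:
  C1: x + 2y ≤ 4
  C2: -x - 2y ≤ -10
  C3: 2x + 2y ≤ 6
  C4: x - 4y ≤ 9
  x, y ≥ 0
C1 requires x + 2y ≤ 4, while C2 (-x - 2y ≤ -10) is equivalent to x + 2y ≥ 10. Together they would need 10 ≤ x + 2y ≤ 4, which is impossible since 10 > 4. No point satisfies all constraints.

The feasible region is empty; the LP is infeasible.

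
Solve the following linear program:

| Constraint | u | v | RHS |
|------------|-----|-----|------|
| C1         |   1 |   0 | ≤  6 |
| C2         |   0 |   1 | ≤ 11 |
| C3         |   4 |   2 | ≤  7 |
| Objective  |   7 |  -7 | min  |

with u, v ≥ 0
u = 0, v = 3.5, z = -24.5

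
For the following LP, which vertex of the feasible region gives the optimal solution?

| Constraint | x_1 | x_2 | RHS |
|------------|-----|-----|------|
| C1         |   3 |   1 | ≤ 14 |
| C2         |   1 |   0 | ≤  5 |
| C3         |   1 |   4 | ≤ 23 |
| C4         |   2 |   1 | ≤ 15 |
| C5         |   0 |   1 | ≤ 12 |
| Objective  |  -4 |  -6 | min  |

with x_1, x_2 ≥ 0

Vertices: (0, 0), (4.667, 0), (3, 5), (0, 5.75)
Evaluating z = -4x_1 - 6x_2 at each vertex:
  (0, 0): z = 0
  (4.667, 0): z = -18.67
  (3, 5): z = -42
  (0, 5.75): z = -34.5

The smallest value is z = -42, attained at (3, 5).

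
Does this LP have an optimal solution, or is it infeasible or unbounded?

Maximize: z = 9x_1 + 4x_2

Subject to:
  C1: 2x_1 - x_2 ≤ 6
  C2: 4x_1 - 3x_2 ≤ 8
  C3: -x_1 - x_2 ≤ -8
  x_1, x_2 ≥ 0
Feasible point: (0, 8) satisfies every constraint, so the LP is feasible.
Direction d = (0, 1): for each constraint row a, a·d ≤ 0 —
  (2)(0) + (-1)(1) = -1 ≤ 0
  (4)(0) + (-3)(1) = -3 ≤ 0
  (-1)(0) + (-1)(1) = -1 ≤ 0
and d ≥ 0, so (0, 8) + t·d stays feasible for every t ≥ 0. Along this ray z = 9x_1 + 4x_2 changes by 4 per unit t, so z → +∞.

Unbounded: there is a feasible ray along which z → +∞.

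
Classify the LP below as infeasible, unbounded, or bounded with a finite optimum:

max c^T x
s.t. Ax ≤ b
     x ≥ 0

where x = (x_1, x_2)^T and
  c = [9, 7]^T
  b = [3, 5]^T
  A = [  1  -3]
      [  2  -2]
Feasible point: (0, 0) satisfies every constraint, so the LP is feasible.
Direction d = (0, 1): for each constraint row a, a·d ≤ 0 —
  (1)(0) + (-3)(1) = -3 ≤ 0
  (2)(0) + (-2)(1) = -2 ≤ 0
and d ≥ 0, so (0, 0) + t·d stays feasible for every t ≥ 0. Along this ray z = 9x_1 + 7x_2 changes by 7 per unit t, so z → +∞.

Unbounded: there is a feasible ray along which z → +∞.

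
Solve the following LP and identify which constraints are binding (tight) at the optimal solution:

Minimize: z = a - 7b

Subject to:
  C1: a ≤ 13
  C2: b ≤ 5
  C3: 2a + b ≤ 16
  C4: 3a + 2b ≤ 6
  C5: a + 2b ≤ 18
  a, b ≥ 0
Optimal: a = 0, b = 3
Binding: C4, a ≥ 0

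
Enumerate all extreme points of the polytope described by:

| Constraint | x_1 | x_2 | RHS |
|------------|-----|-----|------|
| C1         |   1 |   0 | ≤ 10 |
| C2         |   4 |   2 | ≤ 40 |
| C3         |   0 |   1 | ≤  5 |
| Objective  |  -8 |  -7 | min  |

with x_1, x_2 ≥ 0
Each vertex is the intersection of two constraint boundaries that also satisfies all remaining constraints:
  x_1 = 0 and x_2 = 0 → (0, 0)
  x_1 = 10 and 4x_1 + 2x_2 = 40 → (10, 0)
  4x_1 + 2x_2 = 40 and x_2 = 5 → (7.5, 5)
  x_2 = 5 and x_1 = 0 → (0, 5)

Vertices: (0, 0), (10, 0), (7.5, 5), (0, 5)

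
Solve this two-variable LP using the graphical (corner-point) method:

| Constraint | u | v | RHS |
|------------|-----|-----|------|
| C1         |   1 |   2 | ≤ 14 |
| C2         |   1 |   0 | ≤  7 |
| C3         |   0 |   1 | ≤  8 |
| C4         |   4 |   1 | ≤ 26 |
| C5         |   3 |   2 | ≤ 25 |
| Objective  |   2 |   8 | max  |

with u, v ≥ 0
Each vertex is the intersection of two constraint boundaries that also satisfies all remaining constraints:
  u = 0 and v = 0 → (0, 0)
  4u + v = 26 and v = 0 → (6.5, 0)
  u + 2v = 14 and 4u + v = 26 → (5.429, 4.286)
  u + 2v = 14 and u = 0 → (0, 7)

Evaluating z = 2u + 8v at each vertex:
  (0, 0): z = 0
  (6.5, 0): z = 13
  (5.429, 4.286): z = 45.14
  (0, 7): z = 56

The maximum is at (0, 7) with z = 56.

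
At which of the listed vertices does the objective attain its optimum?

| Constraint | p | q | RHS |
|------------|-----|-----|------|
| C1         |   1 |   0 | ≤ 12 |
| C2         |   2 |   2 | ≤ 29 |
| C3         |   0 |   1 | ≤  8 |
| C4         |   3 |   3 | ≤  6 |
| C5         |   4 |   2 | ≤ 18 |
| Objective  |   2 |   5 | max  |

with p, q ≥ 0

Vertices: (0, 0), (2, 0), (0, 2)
Evaluating z = 2p + 5q at each vertex:
  (0, 0): z = 0
  (2, 0): z = 4
  (0, 2): z = 10

The largest value is z = 10, attained at (0, 2).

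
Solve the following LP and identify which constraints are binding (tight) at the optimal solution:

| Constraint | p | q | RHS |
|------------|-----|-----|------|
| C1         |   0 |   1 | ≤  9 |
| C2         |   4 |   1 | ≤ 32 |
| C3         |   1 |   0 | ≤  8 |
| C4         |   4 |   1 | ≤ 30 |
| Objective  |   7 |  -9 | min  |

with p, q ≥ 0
Optimal: p = 0, q = 9
Slack at optimum:
  C1: slack = 0 (binding)
  C2: slack = 23
  C3: slack = 8
  C4: slack = 21
  p ≥ 0: p = 0 (binding)
  q ≥ 0: q = 9
Binding constraints: C1, p ≥ 0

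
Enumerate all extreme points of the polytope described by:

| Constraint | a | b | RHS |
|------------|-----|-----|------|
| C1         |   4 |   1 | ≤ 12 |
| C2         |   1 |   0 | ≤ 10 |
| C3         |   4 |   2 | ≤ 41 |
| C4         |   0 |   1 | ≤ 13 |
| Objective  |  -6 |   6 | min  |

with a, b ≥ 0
Each vertex is the intersection of two constraint boundaries that also satisfies all remaining constraints:
  a = 0 and b = 0 → (0, 0)
  4a + b = 12 and b = 0 → (3, 0)
  4a + b = 12 and a = 0 → (0, 12)

Vertices: (0, 0), (3, 0), (0, 12)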